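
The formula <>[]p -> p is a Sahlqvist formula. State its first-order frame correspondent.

This is a form of the B axiom.
It corresponds to symmetry: forall x forall y (Rxy -> Ryx).

Symmetry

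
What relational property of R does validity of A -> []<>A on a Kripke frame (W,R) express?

Suppose A→□◇A is valid. Take Rxy and set V(A)={x}. Then A at x, so □◇A at x, so ◇A at y, so some z with Ryz has A; z=x, i.e. Ryx.

Symmetry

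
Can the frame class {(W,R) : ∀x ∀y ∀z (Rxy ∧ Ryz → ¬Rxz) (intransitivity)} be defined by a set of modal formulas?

Modal frame validity is preserved under surjective bounded morphisms.
The 5-cycle (worlds w0,w1,w2,w3,w4 with w0→w1→w2→w3→w4→w0) is intransitive. Mapping every world to a single reflexive point • is a surjective bounded morphism; the reflexive point is not intransitive (R••∧R•• but R••).
Hence intransitivity is not modally definable.

Not modally definable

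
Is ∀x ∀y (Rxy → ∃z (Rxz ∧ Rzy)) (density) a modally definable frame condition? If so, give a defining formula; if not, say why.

Yes, by □□p → □p

This is a Sahlqvist condition; the C4 axiom □□p → □p defines it.
Suppose □□p→□p is valid. Take Rxy and set V(p)={w : xR²w}. Then □□p at x, so □p at x, so p at y, i.e. ∃z(Rxz∧Rzy).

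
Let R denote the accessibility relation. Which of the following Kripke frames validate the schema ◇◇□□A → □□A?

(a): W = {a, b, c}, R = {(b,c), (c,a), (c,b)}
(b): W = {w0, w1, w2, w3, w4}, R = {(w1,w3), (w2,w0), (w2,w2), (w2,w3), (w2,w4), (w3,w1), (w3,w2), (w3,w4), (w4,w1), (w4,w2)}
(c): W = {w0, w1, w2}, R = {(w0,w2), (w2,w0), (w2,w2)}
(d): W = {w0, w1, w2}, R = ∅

(c), (d)

Frame correspondent (Sahlqvist): ∀x ∀y ∀z ((xR²y ∧ xR²z) → ∃w (yR²w ∧ z = w)) — i.e. a generalized confluence (Geach) condition.
(a): fails — bR²a, bR²a but no w with aR²w and a=w.
(b): fails — w1R²w4, w1R²w1 but no w with w4R²w and w1=w.
(c): holds.
(d): holds.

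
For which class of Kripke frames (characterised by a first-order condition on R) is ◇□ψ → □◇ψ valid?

Suppose ◇□ψ→□◇ψ is valid. Take Rxy, Rxz and set V(ψ)={w : Ryw}. Then □ψ at y so ◇□ψ at x, so □◇ψ at x, so ◇ψ at z, giving w with Rzw and Ryw.
Conversely, any frame satisfying ∀x ∀y ∀z (Rxy ∧ Rxz → ∃w (Ryw ∧ Rzw)) validates the schema.
So the correspondent is convergence.

convergence: ∀x ∀y ∀z (Rxy ∧ Rxz → ∃w (Ryw ∧ Rzw))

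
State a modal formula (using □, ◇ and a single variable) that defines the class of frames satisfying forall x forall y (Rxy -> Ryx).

A defining formula is ψ → □◇ψ (the B axiom).
Suppose ψ→□◇ψ is valid. Take Rxy and set V(ψ)={x}. Then ψ at x, so □◇ψ at x, so ◇ψ at y, so some z with Ryz has ψ; z=x, i.e. Ryx.

ψ → □◇ψ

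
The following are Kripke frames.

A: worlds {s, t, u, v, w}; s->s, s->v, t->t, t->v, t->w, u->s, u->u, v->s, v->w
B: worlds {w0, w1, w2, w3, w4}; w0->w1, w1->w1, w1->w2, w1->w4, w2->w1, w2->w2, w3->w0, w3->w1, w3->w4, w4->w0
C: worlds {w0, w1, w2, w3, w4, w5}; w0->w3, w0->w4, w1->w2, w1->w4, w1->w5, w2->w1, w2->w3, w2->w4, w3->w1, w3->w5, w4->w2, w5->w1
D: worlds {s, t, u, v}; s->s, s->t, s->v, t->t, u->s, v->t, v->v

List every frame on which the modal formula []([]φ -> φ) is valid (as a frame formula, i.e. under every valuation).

Frame correspondent (Sahlqvist): forall x forall y (Rxy -> Ryy) — i.e. shift-reflexivity.
A: fails — Rtv but not Rvv.
B: fails — Rw3w0 but not Rw0w0.
C: fails — Rw1w5 but not Rw5w5.
D: condition met.
Valid on: D.

D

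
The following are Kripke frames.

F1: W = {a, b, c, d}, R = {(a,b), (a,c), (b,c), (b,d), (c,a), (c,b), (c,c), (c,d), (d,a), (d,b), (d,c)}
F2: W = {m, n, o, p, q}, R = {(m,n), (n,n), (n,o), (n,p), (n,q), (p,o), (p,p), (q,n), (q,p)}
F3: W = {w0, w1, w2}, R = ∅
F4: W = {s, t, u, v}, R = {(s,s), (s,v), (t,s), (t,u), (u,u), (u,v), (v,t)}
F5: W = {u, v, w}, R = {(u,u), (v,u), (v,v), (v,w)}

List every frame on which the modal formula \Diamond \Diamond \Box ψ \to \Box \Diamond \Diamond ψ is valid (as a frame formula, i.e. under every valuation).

This is the axiom for a generalized confluence (Geach) condition; its first-order frame correspondent is \forall x \forall y \forall z ((x R^2 y \wedge xRz) \to \exists w (yRw \wedge z R^2 w)).
F1: condition met.
F2: fails — mR²o, mRn but no w with oRw and nR²w.
F3: condition met.
F4: fails — sR²v, sRv but no w with vRw and vR²w.
F5: fails — vR²u, vRw but no t with uRt and wR²t.

F1, F3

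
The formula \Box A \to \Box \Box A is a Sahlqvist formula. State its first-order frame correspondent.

transitivity

This schema is the 4 axiom.
It corresponds to transitivity: \forall x \forall y \forall z (Rxy \wedge Ryz \to Rxz).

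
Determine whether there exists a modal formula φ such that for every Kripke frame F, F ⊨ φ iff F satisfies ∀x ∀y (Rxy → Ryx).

The condition is symmetry. A defining modal formula is r → □◇r.

Definable; r → □◇r defines it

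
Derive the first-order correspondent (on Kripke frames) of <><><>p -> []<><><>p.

This is a Sahlqvist (Geach-type) schema ◇^3□^0p → □^1◇^3p.
Minimal-valuation argument: fix x; take any y with xR^3y and any z with xR^1z. Set V(p) to the set of worlds R-reachable from y in exactly 0 steps. Then □^0p holds at y, so the antecedent holds at x; validity forces ◇^3p at z, giving a w with zR^3w and yR^0w.
First-order correspondent: forall x forall y forall z ((x R^3 y & xRz) -> exists w (y = w & z R^3 w)).

forall x forall y forall z ((x R^3 y & xRz) -> exists w (y = w & z R^3 w))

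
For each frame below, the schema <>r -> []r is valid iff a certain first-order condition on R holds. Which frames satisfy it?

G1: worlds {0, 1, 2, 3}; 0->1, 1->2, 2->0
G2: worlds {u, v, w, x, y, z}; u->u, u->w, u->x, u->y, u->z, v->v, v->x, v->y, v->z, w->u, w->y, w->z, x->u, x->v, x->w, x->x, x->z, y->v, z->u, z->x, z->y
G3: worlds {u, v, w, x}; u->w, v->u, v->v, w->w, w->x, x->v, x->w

G1

The schema corresponds to partial functionality: forall x forall y forall z (Rxy & Rxz -> y = z).
G1: holds.
G2: fails — u sees both u and w.
G3: fails — v sees both u and v.
Valid on: G1.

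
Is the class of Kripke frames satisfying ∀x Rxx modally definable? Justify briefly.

The condition is reflexivity. A defining modal formula is □r → r.

Yes — defined by □r → r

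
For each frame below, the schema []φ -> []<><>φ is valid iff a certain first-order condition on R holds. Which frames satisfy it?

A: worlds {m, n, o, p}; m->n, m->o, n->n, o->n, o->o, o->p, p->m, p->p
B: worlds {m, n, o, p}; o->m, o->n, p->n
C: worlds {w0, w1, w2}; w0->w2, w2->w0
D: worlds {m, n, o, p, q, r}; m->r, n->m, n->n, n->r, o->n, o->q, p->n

A, C

This is the axiom for a generalized confluence (Geach) condition; its first-order frame correspondent is forall x forall z (xRz -> exists w (xRw & z R^2 w)).
A: ✓.
B: fails — oRm but no w with oRw and mR²w.
C: ✓.
D: fails — mRr but no w with mRw and rR²w.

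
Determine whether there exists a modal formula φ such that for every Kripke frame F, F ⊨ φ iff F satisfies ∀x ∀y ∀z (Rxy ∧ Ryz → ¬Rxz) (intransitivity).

No

Modal frame validity is preserved under surjective bounded morphisms.
The 7-cycle (worlds s,t,u,v,w,x,y with s→t→u→v→w→x→y→s) is intransitive. Mapping every world to a single reflexive point • is a surjective bounded morphism; the reflexive point is not intransitive (R••∧R•• but R••).
So no modal formula (or set of formulas) defines exactly the intransitive frames.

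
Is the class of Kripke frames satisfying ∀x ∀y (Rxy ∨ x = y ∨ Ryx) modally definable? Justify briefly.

Not modally definable

If a class were modally definable it would be closed under disjoint unions (Goldblatt–Thomason).
Take 3 disjoint single-world reflexive frames: each is trivially connected, but their disjoint union has 3 worlds with no edge between distinct components, so it is not connected.
So the class is not modally definable.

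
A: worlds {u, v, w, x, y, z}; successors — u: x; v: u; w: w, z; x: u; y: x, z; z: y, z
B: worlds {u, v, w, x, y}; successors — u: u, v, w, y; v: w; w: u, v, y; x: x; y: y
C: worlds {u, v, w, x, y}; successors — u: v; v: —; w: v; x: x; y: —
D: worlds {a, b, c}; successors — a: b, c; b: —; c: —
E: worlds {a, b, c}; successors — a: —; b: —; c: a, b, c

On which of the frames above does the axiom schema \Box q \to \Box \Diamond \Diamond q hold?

A, B

Frame correspondent (Sahlqvist): \forall x \forall z (xRz \to \exists w (xRw \wedge z R^2 w)) — i.e. a generalized confluence (Geach) condition.
A: condition met.
B: condition met.
C: fails — uRv but no t with uRt and vR²t.
D: fails — aRb but no w with aRw and bR²w.
E: fails — cRa but no w with cRw and aR²w.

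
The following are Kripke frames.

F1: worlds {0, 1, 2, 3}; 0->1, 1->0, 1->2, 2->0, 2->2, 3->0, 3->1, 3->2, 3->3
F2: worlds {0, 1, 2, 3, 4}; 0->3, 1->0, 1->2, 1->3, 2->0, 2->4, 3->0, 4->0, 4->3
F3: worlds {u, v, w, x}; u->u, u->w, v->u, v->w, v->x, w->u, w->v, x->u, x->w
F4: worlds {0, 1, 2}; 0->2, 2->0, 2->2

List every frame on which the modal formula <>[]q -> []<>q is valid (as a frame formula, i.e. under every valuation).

Frame correspondent (Sahlqvist): forall x forall y forall z (Rxy & Rxz -> exists w (Ryw & Rzw)) — i.e. convergence.
F1: fails — R10 and R12 but 0 and 2 have no common successor.
F2: fails — R10 and R12 but 0 and 2 have no common successor.
F3: holds.
F4: holds.
Valid on: F3, F4.

F3, F4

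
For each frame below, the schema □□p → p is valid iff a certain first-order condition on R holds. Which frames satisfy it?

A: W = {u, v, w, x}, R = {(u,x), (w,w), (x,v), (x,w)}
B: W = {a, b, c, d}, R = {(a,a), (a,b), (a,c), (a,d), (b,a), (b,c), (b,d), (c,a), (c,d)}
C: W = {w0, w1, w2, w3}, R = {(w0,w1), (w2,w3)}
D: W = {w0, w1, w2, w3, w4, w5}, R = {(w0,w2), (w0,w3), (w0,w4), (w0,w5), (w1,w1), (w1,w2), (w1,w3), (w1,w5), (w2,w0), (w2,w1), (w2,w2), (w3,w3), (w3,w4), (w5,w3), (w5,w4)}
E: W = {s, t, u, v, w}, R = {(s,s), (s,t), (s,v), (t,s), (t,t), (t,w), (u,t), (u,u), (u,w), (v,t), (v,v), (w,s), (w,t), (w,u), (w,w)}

Frame correspondent (Sahlqvist): ∀x ∃w (xR²w ∧ x = w) — i.e. a generalized confluence (Geach) condition.
A: fails — at u but no t with uR²t and u=t.
B: fails — at d but no w with dR²w and d=w.
C: fails — at w0 but no w with w0R²w and w0=w.
D: fails — at w4 but no w with w4R²w and w4=w.
E: condition met.
Valid on: E.

E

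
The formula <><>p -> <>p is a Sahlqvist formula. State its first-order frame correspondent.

Transitivity

This schema is equivalent to the 4 axiom □p → □□p.
It corresponds to transitivity: forall x forall y forall z (Rxy & Ryz -> Rxz).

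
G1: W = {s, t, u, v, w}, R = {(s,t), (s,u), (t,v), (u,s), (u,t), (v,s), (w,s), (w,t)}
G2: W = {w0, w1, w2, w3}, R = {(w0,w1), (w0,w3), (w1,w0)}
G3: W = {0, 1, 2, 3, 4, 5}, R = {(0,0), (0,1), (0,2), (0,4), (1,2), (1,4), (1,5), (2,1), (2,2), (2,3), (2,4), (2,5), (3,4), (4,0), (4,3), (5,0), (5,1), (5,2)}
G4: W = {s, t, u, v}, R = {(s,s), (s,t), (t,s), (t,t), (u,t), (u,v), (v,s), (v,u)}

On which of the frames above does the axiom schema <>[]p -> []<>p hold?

G4

This is the axiom for convergence; its first-order frame correspondent is forall x forall y forall z (Rxy & Rxz -> exists w (Ryw & Rzw)).
G1: fails — Rsu and Rst but u and t have no common successor.
G2: fails — Rw0w1 and Rw0w3 but w1 and w3 have no common successor.
G3: fails — R01 and R04 but 1 and 4 have no common successor.
G4: ✓.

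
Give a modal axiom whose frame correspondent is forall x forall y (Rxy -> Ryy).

□(□q → q)

A defining formula is □(□q → q) (the T□ axiom).
Suppose □(□q→q) is valid. Take Rxy and set V(q)={w : Ryw}. Then at y, □q holds; since □(□q→q) at x, □q→q at y, so q at y, i.e. Ryy.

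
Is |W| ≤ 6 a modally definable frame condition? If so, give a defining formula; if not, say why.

Not definable by any modal formula

Modal frame validity is preserved under disjoint unions.
Any modal formula valid on each of 7 disjoint one-world frames is valid on their disjoint union (validity is preserved under disjoint unions). Each one-world frame has |W|=1≤6, but the union has |W|=7.
So no modal formula (or set of formulas) defines exactly the |W|≤6 frames.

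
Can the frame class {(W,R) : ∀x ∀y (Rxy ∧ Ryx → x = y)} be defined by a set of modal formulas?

If a class were modally definable it would be closed under surjective bounded morphisms (Goldblatt–Thomason).
The 4-cycle (worlds a,b,c,d with a→b→c→d→a) is antisymmetric. Sending even-indexed worlds to s and odd-indexed worlds to t is a surjective bounded morphism onto the two-world frame with s↔t, which is not antisymmetric.
Hence antisymmetry is not modally definable.

No — not modally definable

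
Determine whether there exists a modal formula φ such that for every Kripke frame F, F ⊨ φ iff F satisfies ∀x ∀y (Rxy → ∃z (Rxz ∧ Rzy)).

This is a Sahlqvist condition; the C4 axiom □□q → □q defines it.
Suppose □□q→□q is valid. Take Rxy and set V(q)={w : xR²w}. Then □□q at x, so □q at x, so q at y, i.e. ∃z(Rxz∧Rzy).

Definable; □□q → □q defines it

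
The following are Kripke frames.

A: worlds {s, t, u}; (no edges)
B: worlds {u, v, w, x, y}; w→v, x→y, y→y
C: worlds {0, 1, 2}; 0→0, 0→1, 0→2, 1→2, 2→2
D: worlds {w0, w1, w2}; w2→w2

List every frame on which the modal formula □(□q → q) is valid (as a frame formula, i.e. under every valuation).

A, D

This is the axiom for shift-reflexivity; its first-order frame correspondent is ∀x ∀y (Rxy → Ryy).
A: holds.
B: fails — Rwv but not Rvv.
C: fails — R01 but not R11.
D: holds.
Valid on: A, D.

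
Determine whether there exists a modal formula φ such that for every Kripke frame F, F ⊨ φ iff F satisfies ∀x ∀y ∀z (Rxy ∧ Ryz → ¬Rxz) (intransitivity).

Not modally definable

Any modally definable frame class is closed under surjective bounded morphisms.
The 5-cycle (worlds 0,1,2,3,4 with 0→1→2→3→4→0) is intransitive. Mapping every world to a single reflexive point • is a surjective bounded morphism; the reflexive point is not intransitive (R••∧R•• but R••).
Hence intransitivity is not modally definable.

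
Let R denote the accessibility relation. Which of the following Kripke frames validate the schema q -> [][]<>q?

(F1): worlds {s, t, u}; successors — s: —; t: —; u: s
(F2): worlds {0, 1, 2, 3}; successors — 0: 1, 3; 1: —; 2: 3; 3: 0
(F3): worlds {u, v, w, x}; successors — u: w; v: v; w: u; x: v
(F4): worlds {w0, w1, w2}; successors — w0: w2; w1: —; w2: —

Frame correspondent (Sahlqvist): forall x forall z (x R^2 z -> exists w (x = w & zRw)) — i.e. a generalized confluence (Geach) condition.
(F1): condition met.
(F2): fails — 0R²0 but no w with 0=w and 0Rw.
(F3): fails — uR²u but no t with u=t and uRt.
(F4): condition met.

(F1), (F4)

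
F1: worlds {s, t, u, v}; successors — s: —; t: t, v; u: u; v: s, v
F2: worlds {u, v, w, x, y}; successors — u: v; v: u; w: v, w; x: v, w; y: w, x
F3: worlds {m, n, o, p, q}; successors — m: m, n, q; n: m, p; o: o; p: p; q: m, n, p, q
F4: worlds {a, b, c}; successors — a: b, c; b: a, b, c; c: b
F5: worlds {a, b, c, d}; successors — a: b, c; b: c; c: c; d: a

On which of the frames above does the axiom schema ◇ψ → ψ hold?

none

Frame correspondent (Sahlqvist): ∀x ∀y (xRy → ∃w (y = w ∧ x = w)) — i.e. a generalized confluence (Geach) condition.
F1: fails — tRv but v ≠ t.
F2: fails — uRv but v ≠ u.
F3: fails — mRn but n ≠ m.
F4: fails — aRb but b ≠ a.
F5: fails — aRb but b ≠ a.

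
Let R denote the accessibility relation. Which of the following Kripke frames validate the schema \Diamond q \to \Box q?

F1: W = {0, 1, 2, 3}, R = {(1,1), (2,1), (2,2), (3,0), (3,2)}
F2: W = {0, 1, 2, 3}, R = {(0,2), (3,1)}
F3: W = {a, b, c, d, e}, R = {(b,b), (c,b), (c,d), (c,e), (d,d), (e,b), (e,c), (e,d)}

F2

This is the axiom for partial functionality; its first-order frame correspondent is \forall x \forall y \forall z (Rxy \wedge Rxz \to y = z).
F1: fails — 2 sees both 1 and 2.
F2: holds.
F3: fails — c sees both b and d.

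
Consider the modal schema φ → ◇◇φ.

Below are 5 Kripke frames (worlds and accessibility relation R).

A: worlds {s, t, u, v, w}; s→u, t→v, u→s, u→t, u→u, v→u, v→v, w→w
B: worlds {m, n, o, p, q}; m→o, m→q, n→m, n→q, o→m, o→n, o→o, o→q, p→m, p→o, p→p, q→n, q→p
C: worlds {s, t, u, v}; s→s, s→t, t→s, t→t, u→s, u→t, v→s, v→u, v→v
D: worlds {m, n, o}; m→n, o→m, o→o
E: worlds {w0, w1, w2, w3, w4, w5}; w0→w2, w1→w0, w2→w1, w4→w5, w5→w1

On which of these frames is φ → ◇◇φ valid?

B

Frame correspondent (Sahlqvist): ∀x ∃w (x = w ∧ xR²w) — i.e. a generalized confluence (Geach) condition.
A: fails — at t but no w* with t=w* and tR²w*.
B: holds.
C: fails — at u but no w with u=w and uR²w.
D: fails — at m but no w with m=w and mR²w.
E: fails — at w0 but no w with w0=w and w0R²w.
Valid on: B.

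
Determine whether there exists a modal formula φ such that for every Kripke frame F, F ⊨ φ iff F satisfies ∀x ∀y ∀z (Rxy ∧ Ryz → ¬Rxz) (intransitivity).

If a class were modally definable it would be closed under surjective bounded morphisms (Goldblatt–Thomason).
The 5-cycle (worlds s,t,u,v,w with s→t→u→v→w→s) is intransitive. Mapping every world to a single reflexive point • is a surjective bounded morphism; the reflexive point is not intransitive (R••∧R•• but R••).
So no modal formula (or set of formulas) defines exactly the intransitive frames.

No — not modally definable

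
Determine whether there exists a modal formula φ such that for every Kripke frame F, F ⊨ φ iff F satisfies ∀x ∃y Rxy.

Yes — defined by □p → ◇p

This is a Sahlqvist condition; the D axiom □p → ◇p defines it.
Suppose □p→◇p is valid. At any x set V(p)=W. Then □p at x, so ◇p at x, so x has a successor.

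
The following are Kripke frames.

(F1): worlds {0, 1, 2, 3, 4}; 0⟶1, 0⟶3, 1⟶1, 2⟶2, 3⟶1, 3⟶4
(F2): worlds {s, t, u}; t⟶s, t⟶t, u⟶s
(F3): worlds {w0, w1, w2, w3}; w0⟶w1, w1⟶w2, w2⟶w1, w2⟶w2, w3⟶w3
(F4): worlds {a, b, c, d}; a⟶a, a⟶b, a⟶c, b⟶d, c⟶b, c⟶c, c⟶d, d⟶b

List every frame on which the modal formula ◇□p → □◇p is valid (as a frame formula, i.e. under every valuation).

(F3)

Frame correspondent (Sahlqvist): ∀x ∀y ∀z (Rxy ∧ Rxz → ∃w (Ryw ∧ Rzw)) — i.e. convergence.
(F1): fails — R34 and R34 but 4 and 4 have no common successor.
(F2): fails — Rtt and Rts but t and s have no common successor.
(F3): ✓.
(F4): fails — Rab and Raa but b and a have no common successor.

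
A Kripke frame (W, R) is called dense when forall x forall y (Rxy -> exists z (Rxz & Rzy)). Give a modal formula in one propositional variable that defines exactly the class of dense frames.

□□p → □p

This is density; the standard corresponding axiom is C4: □□p → □p.
Suppose □□p→□p is valid. Take Rxy and set V(p)={w : xR²w}. Then □□p at x, so □p at x, so p at y, i.e. ∃z(Rxz∧Rzy).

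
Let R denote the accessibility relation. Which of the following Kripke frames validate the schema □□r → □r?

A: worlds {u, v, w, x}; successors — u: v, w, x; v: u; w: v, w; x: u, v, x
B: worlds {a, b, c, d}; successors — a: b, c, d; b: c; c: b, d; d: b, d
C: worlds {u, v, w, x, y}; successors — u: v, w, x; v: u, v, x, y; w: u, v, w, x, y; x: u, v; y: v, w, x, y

This is the axiom for density; its first-order frame correspondent is ∀x ∀y (Rxy → ∃z (Rxz ∧ Rzy)).
A: fails — Rvu but no z with Rvz and Rzu.
B: fails — Rbc but no z with Rbz and Rzc.
C: ✓.

C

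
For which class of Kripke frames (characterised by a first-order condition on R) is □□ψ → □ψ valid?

Suppose □□ψ→□ψ is valid. Take Rxy and set V(ψ)={w : xR²w}. Then □□ψ at x, so □ψ at x, so ψ at y, i.e. ∃z(Rxz∧Rzy).
The converse is a direct semantic check.
So the correspondent is density.

Density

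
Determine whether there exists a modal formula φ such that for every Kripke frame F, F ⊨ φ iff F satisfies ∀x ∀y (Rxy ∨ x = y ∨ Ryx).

Modal frame validity is preserved under disjoint unions.
Take 4 disjoint single-world reflexive frames: each is trivially connected, but their disjoint union has 4 worlds with no edge between distinct components, so it is not connected.
So no modal formula (or set of formulas) defines exactly the connected frames.

Not definable by any modal formula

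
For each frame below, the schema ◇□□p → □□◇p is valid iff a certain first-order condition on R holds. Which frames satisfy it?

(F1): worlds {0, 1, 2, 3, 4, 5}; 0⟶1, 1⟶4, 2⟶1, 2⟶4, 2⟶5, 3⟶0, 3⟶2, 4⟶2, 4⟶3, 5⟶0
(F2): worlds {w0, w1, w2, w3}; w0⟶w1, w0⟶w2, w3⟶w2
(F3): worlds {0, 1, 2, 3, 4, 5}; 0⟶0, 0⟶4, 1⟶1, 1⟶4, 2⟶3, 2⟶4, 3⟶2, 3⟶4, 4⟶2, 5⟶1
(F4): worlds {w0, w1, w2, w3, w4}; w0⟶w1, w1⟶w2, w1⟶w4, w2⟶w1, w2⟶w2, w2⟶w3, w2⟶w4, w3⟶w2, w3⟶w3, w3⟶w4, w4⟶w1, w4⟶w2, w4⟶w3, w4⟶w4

(F2), (F4)

This is the axiom for a generalized confluence (Geach) condition; its first-order frame correspondent is ∀x ∀y ∀z ((xRy ∧ xR²z) → ∃w (yR²w ∧ zRw)).
(F1): fails — 2R1, 2R²0 but no w with 1R²w and 0Rw.
(F2): condition met.
(F3): fails — 0R4, 0R²4 but no w with 4R²w and 4Rw.
(F4): condition met.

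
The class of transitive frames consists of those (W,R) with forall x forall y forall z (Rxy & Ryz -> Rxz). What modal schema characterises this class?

□s → □□s

This is transitivity; the standard corresponding axiom is 4: □s → □□s.
Suppose □s→□□s is valid. Take Rxy, Ryz and set V(s)={w : Rxw}. Then □s at x, so □□s at x, so □s at y, so s at z, i.e. Rxz.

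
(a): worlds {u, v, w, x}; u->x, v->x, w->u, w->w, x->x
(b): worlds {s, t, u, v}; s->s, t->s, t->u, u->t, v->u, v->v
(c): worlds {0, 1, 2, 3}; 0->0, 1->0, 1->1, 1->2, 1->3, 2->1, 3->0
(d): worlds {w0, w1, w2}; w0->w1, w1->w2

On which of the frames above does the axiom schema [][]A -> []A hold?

The schema corresponds to density: forall x forall y (Rxy -> exists z (Rxz & Rzy)).
(a): ✓.
(b): fails — Rut but no z with Ruz and Rzt.
(c): ✓.
(d): fails — Rw1w2 but no z with Rw1z and Rzw2.

(a), (c)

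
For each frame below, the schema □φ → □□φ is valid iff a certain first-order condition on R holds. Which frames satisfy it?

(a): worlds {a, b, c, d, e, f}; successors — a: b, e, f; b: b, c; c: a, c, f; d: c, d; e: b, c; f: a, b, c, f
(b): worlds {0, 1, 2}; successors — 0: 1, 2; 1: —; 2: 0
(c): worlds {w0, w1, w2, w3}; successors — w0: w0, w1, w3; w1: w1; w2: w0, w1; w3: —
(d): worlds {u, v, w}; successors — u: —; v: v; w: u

(d)

The schema corresponds to transitivity: ∀x ∀y ∀z (Rxy ∧ Ryz → Rxz).
(a): fails — Rbc and Rcf but not Rbf.
(b): fails — R20 and R01 but not R21.
(c): fails — Rw2w0 and Rw0w3 but not Rw2w3.
(d): satisfies the condition.
Valid on: (d).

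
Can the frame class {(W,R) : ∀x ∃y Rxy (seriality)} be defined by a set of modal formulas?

Yes — defined by □q → ◇q

The condition is seriality. A defining modal formula is □q → ◇q.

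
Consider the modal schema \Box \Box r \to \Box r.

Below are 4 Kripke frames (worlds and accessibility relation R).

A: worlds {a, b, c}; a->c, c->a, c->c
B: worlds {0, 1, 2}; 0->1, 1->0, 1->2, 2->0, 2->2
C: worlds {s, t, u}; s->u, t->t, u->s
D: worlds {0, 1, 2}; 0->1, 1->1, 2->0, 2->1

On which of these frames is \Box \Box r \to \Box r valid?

This is the axiom for density; its first-order frame correspondent is \forall x \forall y (Rxy \to \exists z (Rxz \wedge Rzy)).
A: ✓.
B: fails — R01 but no z with R0z and Rz1.
C: fails — Rsu but no z with Rsz and Rzu.
D: fails — R20 but no z with R2z and Rz0.
Valid on: A.

A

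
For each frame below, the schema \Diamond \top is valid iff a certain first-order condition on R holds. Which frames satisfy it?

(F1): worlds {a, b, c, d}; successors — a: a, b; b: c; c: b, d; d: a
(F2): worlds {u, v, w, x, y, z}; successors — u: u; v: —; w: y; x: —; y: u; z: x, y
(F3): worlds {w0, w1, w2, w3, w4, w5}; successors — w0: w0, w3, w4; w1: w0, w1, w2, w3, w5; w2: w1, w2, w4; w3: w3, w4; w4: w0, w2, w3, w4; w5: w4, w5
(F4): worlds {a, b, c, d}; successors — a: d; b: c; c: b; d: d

(F1), (F3), (F4)

This is the axiom for seriality; its first-order frame correspondent is \forall x \exists y Rxy.
(F1): holds.
(F2): fails — world v has no successor.
(F3): holds.
(F4): holds.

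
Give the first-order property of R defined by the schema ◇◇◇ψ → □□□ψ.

This is a Sahlqvist (Geach-type) schema ◇^3□^0ψ → □^3◇^0ψ.
Minimal-valuation argument: fix x; take any y with xR^3y and any z with xR^3z. Set V(ψ) to the set of worlds R-reachable from y in exactly 0 steps. Then □^0ψ holds at y, so the antecedent holds at x; validity forces ◇^0ψ at z, giving a w with zR^0w and yR^0w.
First-order correspondent: ∀x ∀y ∀z ((xR³y ∧ xR³z) → ∃w (y = w ∧ z = w)).

∀x ∀y ∀z ((xR³y ∧ xR³z) → ∃w (y = w ∧ z = w))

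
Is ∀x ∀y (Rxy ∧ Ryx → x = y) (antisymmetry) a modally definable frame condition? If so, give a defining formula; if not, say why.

No — not modally definable

Any modally definable frame class is closed under surjective bounded morphisms.
The 8-cycle (worlds w0,w1,w2,w3,w4,w5,w6,w7 with w0→w1→w2→w3→w4→w5→w6→w7→w0) is antisymmetric. Sending even-indexed worlds to a and odd-indexed worlds to b is a surjective bounded morphism onto the two-world frame with a↔b, which is not antisymmetric.
So no modal formula (or set of formulas) defines exactly the antisymmetric frames.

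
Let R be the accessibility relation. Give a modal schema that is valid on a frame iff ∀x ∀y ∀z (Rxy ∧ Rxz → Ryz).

◇q → □◇q

A defining formula is ◇q → □◇q (the 5 axiom).
Suppose ◇q→□◇q is valid. Take Rxy, Rxz and set V(q)={y}. Then ◇q at x, so □◇q at x, so ◇q at z, so some w with Rzw has q; w=y, i.e. Rzy. By symmetry of the argument, Ryz.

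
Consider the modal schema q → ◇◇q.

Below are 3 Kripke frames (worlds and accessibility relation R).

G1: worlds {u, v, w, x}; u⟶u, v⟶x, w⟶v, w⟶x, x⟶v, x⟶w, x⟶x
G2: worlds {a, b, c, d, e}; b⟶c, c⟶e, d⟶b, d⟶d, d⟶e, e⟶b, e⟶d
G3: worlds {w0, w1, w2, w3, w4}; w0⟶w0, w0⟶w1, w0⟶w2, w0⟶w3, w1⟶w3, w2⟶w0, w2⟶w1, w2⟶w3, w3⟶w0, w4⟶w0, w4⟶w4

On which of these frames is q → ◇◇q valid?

G1

The schema corresponds to a generalized confluence (Geach) condition: ∀x ∃w (x = w ∧ xR²w).
G1: holds.
G2: fails — at a but no w with a=w and aR²w.
G3: fails — at w1 but no w with w1=w and w1R²w.
Valid on: G1.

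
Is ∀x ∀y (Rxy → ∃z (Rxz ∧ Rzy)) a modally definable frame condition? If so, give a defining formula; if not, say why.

Yes: it is density, defined by the C4 schema □□q → □q.
Suppose □□q→□q is valid. Take Rxy and set V(q)={w : xR²w}. Then □□q at x, so □q at x, so q at y, i.e. ∃z(Rxz∧Rzy).

Definable; □□q → □q defines it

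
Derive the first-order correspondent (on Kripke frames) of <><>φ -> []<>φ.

This is a Sahlqvist (Geach-type) schema ◇^2□^0φ → □^1◇^1φ.
First-order correspondent: forall x forall y forall z ((x R^2 y & xRz) -> exists w (y = w & zRw)).

forall x forall y forall z ((x R^2 y & xRz) -> exists w (y = w & zRw))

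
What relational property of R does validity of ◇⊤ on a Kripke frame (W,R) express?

◇⊤ holds at w iff w has a successor, so frame-validity of ◇⊤ is exactly seriality. Equivalently via □p → ◇p:
Suppose □p→◇p is valid. At any x set V(p)=W. Then □p at x, so ◇p at x, so x has a successor.
Conversely, any frame satisfying ∀x ∃y Rxy validates the schema.
Frame condition: ∀x ∃y Rxy.

seriality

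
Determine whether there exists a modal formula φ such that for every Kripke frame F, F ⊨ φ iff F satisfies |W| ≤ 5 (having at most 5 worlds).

If a class were modally definable it would be closed under disjoint unions (Goldblatt–Thomason).
Any modal formula valid on each of 6 disjoint one-world frames is valid on their disjoint union (validity is preserved under disjoint unions). Each one-world frame has |W|=1≤5, but the union has |W|=6.
Hence having at most 5 worlds is not modally definable.

Not definable by any modal formula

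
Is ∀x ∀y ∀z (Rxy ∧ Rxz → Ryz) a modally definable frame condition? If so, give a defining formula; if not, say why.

Yes, by ◇p → □◇p

Yes: it is the Euclidean property, defined by the 5 schema ◇p → □◇p.
Suppose ◇p→□◇p is valid. Take Rxy, Rxz and set V(p)={y}. Then ◇p at x, so □◇p at x, so ◇p at z, so some w with Rzw has p; w=y, i.e. Rzy. By symmetry of the argument, Ryz.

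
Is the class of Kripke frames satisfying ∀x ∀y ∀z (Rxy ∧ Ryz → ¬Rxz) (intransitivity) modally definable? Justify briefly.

If a class were modally definable it would be closed under surjective bounded morphisms (Goldblatt–Thomason).
The 5-cycle (worlds 0,1,2,3,4 with 0→1→2→3→4→0) is intransitive. Mapping every world to a single reflexive point • is a surjective bounded morphism; the reflexive point is not intransitive (R••∧R•• but R••).
So no modal formula (or set of formulas) defines exactly the intransitive frames.

No — not modally definable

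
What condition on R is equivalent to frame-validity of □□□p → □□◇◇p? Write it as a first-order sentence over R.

This is a Sahlqvist (Geach-type) schema ◇^0□^3p → □^2◇^2p.
Minimal-valuation argument: fix x; take any y with xR^0y and any z with xR^2z. Set V(p) to the set of worlds R-reachable from y in exactly 3 steps. Then □^3p holds at y, so the antecedent holds at x; validity forces ◇^2p at z, giving a w with zR^2w and yR^3w.
First-order correspondent: ∀x ∀z (xR²z → ∃w (xR³w ∧ zR²w)).

∀x ∀z (xR²z → ∃w (xR³w ∧ zR²w))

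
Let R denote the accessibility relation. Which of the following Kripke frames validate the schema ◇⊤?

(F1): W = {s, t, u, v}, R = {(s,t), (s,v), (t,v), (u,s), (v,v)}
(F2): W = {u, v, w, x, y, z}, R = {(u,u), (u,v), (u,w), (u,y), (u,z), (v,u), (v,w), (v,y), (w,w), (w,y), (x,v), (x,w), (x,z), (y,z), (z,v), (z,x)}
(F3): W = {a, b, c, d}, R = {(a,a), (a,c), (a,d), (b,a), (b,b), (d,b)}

(F1), (F2)

The schema corresponds to seriality: ∀x ∃y Rxy.
(F1): condition met.
(F2): condition met.
(F3): fails — world c has no successor.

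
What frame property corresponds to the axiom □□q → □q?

Suppose □□q→□q is valid. Take Rxy and set V(q)={w : xR²w}. Then □□q at x, so □q at x, so q at y, i.e. ∃z(Rxz∧Rzy).
Conversely, any frame satisfying ∀x ∀y (Rxy → ∃z (Rxz ∧ Rzy)) validates the schema.
So the correspondent is density.

Density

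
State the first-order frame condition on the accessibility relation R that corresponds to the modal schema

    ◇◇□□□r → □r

∀x ∀y ∀z ((xR²y ∧ xRz) → ∃w (yR³w ∧ z = w))

This is a Sahlqvist (Geach-type) schema ◇^2□^3r → □^1◇^0r.
First-order correspondent: ∀x ∀y ∀z ((xR²y ∧ xRz) → ∃w (yR³w ∧ z = w)).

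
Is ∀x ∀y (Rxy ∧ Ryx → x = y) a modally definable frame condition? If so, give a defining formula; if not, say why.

Any modally definable frame class is closed under surjective bounded morphisms.
The 6-cycle (worlds a,b,c,d,e,f with a→b→c→d→e→f→a) is antisymmetric. Sending even-indexed worlds to a and odd-indexed worlds to b is a surjective bounded morphism onto the two-world frame with a↔b, which is not antisymmetric.
So the class is not modally definable.

Not modally definable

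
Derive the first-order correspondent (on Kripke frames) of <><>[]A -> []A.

This is a Sahlqvist (Geach-type) schema ◇^2□^1A → □^1◇^0A.
First-order correspondent: forall x forall y forall z ((x R^2 y & xRz) -> exists w (yRw & z = w)).

forall x forall y forall z ((x R^2 y & xRz) -> exists w (yRw & z = w))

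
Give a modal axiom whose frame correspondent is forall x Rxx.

A defining formula is □s → s (the T axiom).
Suppose □s→s is valid. At any x set V(s)={w : Rxw}. Then □s holds at x, so s holds at x, i.e. Rxx.

□s → s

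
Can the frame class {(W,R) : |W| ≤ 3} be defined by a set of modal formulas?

No — not modally definable

Modal frame validity is preserved under disjoint unions.
Any modal formula valid on each of 4 disjoint one-world frames is valid on their disjoint union (validity is preserved under disjoint unions). Each one-world frame has |W|=1≤3, but the union has |W|=4.
So the class is not modally definable.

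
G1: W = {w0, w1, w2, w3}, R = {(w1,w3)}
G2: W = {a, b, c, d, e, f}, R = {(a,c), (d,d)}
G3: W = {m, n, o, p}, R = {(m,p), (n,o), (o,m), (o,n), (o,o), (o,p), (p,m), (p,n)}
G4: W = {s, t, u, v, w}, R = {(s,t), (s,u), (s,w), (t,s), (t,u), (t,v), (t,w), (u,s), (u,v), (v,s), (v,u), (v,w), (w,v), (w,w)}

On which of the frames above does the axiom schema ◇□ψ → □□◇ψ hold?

The schema corresponds to a generalized confluence (Geach) condition: ∀x ∀y ∀z ((xRy ∧ xR²z) → ∃w (yRw ∧ zRw)).
G1: ✓.
G2: ✓.
G3: fails — mRp, mR²m but no w with pRw and mRw.
G4: fails — sRu, sR²s but no w* with uRw* and sRw*.

G1, G2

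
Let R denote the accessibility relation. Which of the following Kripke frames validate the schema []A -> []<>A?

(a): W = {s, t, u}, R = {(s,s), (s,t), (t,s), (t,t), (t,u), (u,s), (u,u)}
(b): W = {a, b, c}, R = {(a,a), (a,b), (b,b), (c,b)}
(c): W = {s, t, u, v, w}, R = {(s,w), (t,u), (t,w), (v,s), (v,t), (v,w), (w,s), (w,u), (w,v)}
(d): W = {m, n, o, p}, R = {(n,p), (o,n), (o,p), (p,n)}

(a), (b)

This is the axiom for a generalized confluence (Geach) condition; its first-order frame correspondent is forall x forall z (xRz -> exists w (xRw & zRw)).
(a): ✓.
(b): ✓.
(c): fails — sRw but no w* with sRw* and wRw*.
(d): fails — nRp but no w with nRw and pRw.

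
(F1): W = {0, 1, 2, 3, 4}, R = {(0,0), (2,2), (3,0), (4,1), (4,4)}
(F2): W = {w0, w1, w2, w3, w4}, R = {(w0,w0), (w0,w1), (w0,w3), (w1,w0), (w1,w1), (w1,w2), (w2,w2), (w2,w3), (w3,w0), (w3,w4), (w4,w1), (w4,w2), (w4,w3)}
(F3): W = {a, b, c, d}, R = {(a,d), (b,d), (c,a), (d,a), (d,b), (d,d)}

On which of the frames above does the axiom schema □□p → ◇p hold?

This is the axiom for a generalized confluence (Geach) condition; its first-order frame correspondent is ∀x ∃w (xR²w ∧ xRw).
(F1): fails — at 1 but no w with 1R²w and 1Rw.
(F2): condition met.
(F3): fails — at c but no w with cR²w and cRw.

(F2)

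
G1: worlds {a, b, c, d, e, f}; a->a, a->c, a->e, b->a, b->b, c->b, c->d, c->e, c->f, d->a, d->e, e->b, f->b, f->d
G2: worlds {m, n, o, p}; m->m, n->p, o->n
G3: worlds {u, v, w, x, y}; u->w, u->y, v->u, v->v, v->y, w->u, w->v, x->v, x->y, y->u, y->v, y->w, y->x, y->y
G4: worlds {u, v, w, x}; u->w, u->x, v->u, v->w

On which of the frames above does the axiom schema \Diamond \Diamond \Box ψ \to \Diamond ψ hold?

none

The schema corresponds to a generalized confluence (Geach) condition: \forall x \forall y (x R^2 y \to \exists w (yRw \wedge xRw)).
G1: fails — aR²e but no w with eRw and aRw.
G2: fails — oR²p but no w with pRw and oRw.
G3: fails — uR²w but no t with wRt and uRt.
G4: fails — vR²w but no t with wRt and vRt.
Valid on no frame.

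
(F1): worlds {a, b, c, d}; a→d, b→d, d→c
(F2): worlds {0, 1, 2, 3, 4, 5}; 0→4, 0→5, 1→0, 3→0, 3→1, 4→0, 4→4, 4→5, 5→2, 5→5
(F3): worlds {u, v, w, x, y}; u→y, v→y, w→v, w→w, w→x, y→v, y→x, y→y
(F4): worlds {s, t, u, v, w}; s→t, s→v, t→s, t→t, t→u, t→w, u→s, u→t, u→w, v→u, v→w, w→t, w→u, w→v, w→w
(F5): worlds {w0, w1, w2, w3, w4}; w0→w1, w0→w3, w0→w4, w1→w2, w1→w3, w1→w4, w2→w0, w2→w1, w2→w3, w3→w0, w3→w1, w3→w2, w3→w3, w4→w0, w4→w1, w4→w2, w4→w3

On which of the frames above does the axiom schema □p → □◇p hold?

Frame correspondent (Sahlqvist): ∀x ∀z (xRz → ∃w (xRw ∧ zRw)) — i.e. a generalized confluence (Geach) condition.
(F1): fails — aRd but no w with aRw and dRw.
(F2): fails — 1R0 but no w with 1Rw and 0Rw.
(F3): fails — wRv but no t with wRt and vRt.
(F4): fails — sRv but no w* with sRw* and vRw*.
(F5): ✓.
Valid on: (F5).

(F5)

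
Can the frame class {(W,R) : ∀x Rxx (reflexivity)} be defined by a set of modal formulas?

Yes — defined by □r → r

The condition is reflexivity. A defining modal formula is □r → r.
Suppose □r→r is valid. At any x set V(r)={w : Rxw}. Then □r holds at x, so r holds at x, i.e. Rxx.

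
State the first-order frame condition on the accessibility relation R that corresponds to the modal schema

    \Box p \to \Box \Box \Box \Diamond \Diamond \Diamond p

This is a Sahlqvist (Geach-type) schema ◇^0□^1p → □^3◇^3p.
First-order correspondent: \forall x \forall z (x R^3 z \to \exists w (xRw \wedge z R^3 w)).

\forall x \forall z (x R^3 z \to \exists w (xRw \wedge z R^3 w))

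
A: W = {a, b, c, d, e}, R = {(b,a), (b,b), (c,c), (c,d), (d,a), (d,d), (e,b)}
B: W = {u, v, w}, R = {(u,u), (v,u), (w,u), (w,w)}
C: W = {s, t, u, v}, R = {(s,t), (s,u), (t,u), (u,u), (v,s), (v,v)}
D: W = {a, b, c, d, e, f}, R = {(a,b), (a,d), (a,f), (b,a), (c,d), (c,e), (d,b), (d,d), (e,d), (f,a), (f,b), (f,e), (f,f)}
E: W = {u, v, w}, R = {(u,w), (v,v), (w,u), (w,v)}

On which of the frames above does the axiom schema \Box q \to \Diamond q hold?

Frame correspondent (Sahlqvist): \forall x \exists y Rxy — i.e. seriality.
A: fails — world a has no successor.
B: holds.
C: holds.
D: holds.
E: holds.

B, C, D, E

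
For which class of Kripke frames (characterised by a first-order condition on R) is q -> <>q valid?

reflexivity

This is frame-equivalent to □q → q (substitute ¬q for q and contrapose).
Suppose □q→q is valid. At any x set V(q)={w : Rxw}. Then □q holds at x, so q holds at x, i.e. Rxx.
Conversely, on a frame with reflexivity the schema holds at every world under every valuation.
So the correspondent is reflexivity.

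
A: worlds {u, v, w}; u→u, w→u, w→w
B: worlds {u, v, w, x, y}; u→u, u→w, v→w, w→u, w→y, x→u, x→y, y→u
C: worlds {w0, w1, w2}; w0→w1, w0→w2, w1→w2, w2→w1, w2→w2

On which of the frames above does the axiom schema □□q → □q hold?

Frame correspondent (Sahlqvist): ∀x ∀y (Rxy → ∃z (Rxz ∧ Rzy)) — i.e. density.
A: ✓.
B: fails — Rvw but no z with Rvz and Rzw.
C: ✓.

A, C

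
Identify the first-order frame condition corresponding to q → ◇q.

reflexivity: ∀x Rxx

Replacing q by ¬q and contraposing gives the equivalent schema □q → q.
Suppose □q→q is valid. At any x set V(q)={w : Rxw}. Then □q holds at x, so q holds at x, i.e. Rxx.
Conversely, any frame satisfying ∀x Rxx validates the schema.
Frame condition: ∀x Rxx.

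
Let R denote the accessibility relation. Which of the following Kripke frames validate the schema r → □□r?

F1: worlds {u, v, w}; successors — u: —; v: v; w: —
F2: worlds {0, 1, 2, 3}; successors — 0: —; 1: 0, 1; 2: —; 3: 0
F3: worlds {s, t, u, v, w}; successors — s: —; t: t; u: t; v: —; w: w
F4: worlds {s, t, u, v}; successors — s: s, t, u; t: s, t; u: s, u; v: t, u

F1

The schema corresponds to a generalized confluence (Geach) condition: ∀x ∀z (xR²z → ∃w (x = w ∧ z = w)).
F1: satisfies the condition.
F2: fails — 1R²0 but 1 ≠ 0.
F3: fails — uR²t but u ≠ t.
F4: fails — sR²t but s ≠ t.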